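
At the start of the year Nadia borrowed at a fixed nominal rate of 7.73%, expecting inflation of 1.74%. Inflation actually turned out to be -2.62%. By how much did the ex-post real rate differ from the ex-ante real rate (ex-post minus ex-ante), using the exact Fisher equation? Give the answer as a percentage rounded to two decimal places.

4.74%

Ex-ante: (1 + 0.0773)/(1 + 0.0174) − 1 = 5.8876%
Ex-post: (1 + 0.0773)/(1 − 0.0262) − 1 = 10.6285%
Difference (ex-post − ex-ante) = 4.7409% → 4.74%.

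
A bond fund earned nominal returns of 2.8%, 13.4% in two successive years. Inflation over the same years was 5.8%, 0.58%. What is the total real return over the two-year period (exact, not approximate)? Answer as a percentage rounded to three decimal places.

9.549%

Compound the nominal returns: 1.0280 × 1.1340 = 1.165752.
Compound inflation: 1.0580 × 1.0058 = 1.064136.
Deflate: 1.165752 / 1.064136 = 1.095491.
Total real return = 1.095491 − 1 → 9.549%.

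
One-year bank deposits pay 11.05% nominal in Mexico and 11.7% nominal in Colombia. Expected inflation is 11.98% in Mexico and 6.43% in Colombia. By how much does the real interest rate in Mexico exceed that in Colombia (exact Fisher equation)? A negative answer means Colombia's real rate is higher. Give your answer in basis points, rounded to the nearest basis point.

-578 basis points

Mexico: (1 + 0.1105)/(1 + 0.1198) − 1 = -0.8305%
Colombia: (1 + 0.1170)/(1 + 0.0643) − 1 = 4.9516%
Differential = -0.8305% − 4.9516% = -5.7821% → -578 basis points.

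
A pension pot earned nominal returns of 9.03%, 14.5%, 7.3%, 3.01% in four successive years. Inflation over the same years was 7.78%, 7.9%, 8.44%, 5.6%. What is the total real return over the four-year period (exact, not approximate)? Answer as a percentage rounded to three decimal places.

Compound the nominal returns: 1.0903 × 1.1450 × 1.0730 × 1.0301 = 1.379846.
Compound inflation: 1.0778 × 1.0790 × 1.0844 × 1.0560 = 1.331720.
Deflate: 1.379846 / 1.331720 = 1.036138.
Total real return = 1.036138 − 1 → 3.614%.

3.614%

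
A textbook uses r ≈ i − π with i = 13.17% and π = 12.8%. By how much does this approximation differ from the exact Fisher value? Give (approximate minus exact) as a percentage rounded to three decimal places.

Approximate: r ≈ 13.170% − 12.800% = 0.3700%
Exact: (1 + 0.1317)/(1 + 0.1280) − 1 = 0.3280%
Error = 0.3700% − 0.3280% = 0.0420% → 0.042%.

0.042%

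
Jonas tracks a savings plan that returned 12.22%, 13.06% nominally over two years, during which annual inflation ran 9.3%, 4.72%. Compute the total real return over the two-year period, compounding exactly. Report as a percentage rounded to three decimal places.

Nominal growth factor = 1.1222 × 1.1306 = 1.268759
Price-level growth factor = 1.0930 × 1.0472 = 1.144590
Real growth factor = 1.268759 / 1.144590 = 1.108484
Total real return = 1.108484 − 1 → 10.848%.

10.848%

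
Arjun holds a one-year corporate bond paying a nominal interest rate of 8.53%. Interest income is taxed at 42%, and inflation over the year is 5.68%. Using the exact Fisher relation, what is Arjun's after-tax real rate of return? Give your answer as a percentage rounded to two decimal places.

After-tax nominal return = 8.53% × (1 − 0.42) = 4.9474%.
1 + r = 1.049474 / 1.05680 = 0.993068
After-tax real rate = 0.993068 − 1 → -0.69%.

-0.69%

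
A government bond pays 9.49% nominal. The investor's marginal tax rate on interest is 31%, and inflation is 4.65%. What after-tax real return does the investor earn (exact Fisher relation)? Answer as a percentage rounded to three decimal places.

After-tax nominal return = 9.49% × (1 − 0.31) = 6.5481%.
1 + r = 1.065481 / 1.04650 = 1.018138
After-tax real rate = 1.018138 − 1 → 1.814%.

1.814%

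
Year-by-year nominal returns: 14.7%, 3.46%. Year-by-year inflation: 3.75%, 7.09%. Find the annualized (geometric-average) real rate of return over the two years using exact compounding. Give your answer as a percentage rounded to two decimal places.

Nominal growth factor = 1.1470 × 1.0346 = 1.18668620
Price-level growth factor = 1.0375 × 1.0709 = 1.11105875
Real growth factor = 1.18668620 / 1.11105875 = 1.06806791
Annualized real rate = 1.06806791^(1/2) − 1 = 3.3474% → 3.35%.

3.35%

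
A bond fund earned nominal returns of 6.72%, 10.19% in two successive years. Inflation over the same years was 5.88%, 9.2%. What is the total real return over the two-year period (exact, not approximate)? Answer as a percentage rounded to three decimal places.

Compound the nominal returns: 1.0672 × 1.1019 = 1.175948.
Compound inflation: 1.0588 × 1.0920 = 1.156210.
Deflate: 1.175948 / 1.156210 = 1.017071.
Total real return = 1.017071 − 1 → 1.707%.

1.707%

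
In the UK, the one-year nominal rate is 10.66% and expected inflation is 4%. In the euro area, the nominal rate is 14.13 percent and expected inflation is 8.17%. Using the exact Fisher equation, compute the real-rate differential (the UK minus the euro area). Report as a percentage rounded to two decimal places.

0.89%

The UK: (1 + 0.1066)/(1 + 0.0400) − 1 = 6.4038%
The euro area: (1 + 0.1413)/(1 + 0.0817) − 1 = 5.5098%
Differential = 6.4038% − 5.5098% = 0.8940% → 0.89%.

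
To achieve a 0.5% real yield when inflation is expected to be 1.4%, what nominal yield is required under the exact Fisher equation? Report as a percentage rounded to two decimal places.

1.91%

(1 + i) = (1 + r)(1 + π) = 1.00500 × 1.01400 = 1.01907
i = 1.01907 − 1, so the required nominal rate is 1.91%.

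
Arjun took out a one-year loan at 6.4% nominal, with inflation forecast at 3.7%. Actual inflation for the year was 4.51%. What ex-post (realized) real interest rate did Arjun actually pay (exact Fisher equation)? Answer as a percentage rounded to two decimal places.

1.81%

Ex-post: (1 + 0.0640)/(1 + 0.0451) − 1 = 1.8084%
So the realized real rate is 1.81%.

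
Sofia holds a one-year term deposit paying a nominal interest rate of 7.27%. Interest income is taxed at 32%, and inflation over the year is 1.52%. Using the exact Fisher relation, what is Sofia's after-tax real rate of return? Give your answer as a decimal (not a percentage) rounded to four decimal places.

0.0337

After-tax nominal return = 7.27% × (1 − 0.32) = 4.9436%.
1 + r = 1.049436 / 1.01520 = 1.033723
After-tax real rate = 1.033723 − 1 → 0.0337.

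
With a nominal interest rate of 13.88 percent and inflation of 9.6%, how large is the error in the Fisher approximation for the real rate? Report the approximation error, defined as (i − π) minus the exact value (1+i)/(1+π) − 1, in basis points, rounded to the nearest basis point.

Approximate: r ≈ 13.880% − 9.600% = 4.2800%
Exact: (1 + 0.1388)/(1 + 0.0960) − 1 = 3.9051%
Error = 4.2800% − 3.9051% = 0.3749% → 37 basis points.

37 basis points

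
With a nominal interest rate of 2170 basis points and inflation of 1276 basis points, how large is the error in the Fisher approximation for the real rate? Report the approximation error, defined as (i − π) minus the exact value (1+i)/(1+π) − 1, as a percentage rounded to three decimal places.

1.012%

Approximate: r ≈ 21.700% − 12.760% = 8.9400%
Exact: (1 + 0.2170)/(1 + 0.1276) − 1 = 7.9283%
Error = 8.9400% − 7.9283% = 1.0117% → 1.012%.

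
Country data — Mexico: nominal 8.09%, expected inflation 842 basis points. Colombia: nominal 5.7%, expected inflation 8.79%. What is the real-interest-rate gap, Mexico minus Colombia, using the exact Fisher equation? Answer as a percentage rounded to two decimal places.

Mexico: (1 + 0.0809)/(1 + 0.0842) − 1 = -0.3044%
Colombia: (1 + 0.0570)/(1 + 0.0879) − 1 = -2.8403%
Differential = -0.3044% − (-2.8403%) = 2.5360% → 2.54%.

2.54%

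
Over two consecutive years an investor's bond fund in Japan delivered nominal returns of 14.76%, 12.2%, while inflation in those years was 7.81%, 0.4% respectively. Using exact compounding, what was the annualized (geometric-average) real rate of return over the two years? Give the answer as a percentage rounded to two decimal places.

Compound the nominal returns: 1.1476 × 1.1220 = 1.28760720.
Compound inflation: 1.0781 × 1.0040 = 1.08241240.
Deflate: 1.28760720 / 1.08241240 = 1.18957174.
Annualized real rate = 1.18957174^(1/2) − 1 = 9.0675% → 9.07%.

9.07%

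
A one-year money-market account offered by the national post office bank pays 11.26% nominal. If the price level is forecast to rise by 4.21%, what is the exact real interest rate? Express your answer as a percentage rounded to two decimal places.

6.77%

By the Fisher identity, 1 + r = (1 + i)/(1 + π).
1 + r = 1.11260 / 1.04210 = 1.067652
r = 1.067652 − 1 = 6.7652%, i.e. 6.77%.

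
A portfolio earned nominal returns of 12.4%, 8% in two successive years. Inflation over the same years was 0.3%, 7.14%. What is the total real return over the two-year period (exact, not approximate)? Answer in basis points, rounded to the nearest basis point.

Nominal growth factor = 1.1240 × 1.0800 = 1.213920
Price-level growth factor = 1.0030 × 1.0714 = 1.074614
Real growth factor = 1.213920 / 1.074614 = 1.129633
Total real return = 1.129633 − 1 → 1296 basis points.

1296 basis points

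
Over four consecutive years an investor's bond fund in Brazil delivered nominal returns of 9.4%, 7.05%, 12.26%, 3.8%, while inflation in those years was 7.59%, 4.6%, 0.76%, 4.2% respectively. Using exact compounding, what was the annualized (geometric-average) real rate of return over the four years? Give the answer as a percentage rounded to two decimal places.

3.67%

Nominal growth factor = 1.0940 × 1.0705 × 1.1226 × 1.0380 = 1.36466604
Price-level growth factor = 1.0759 × 1.0460 × 1.0076 × 1.0420 = 1.18157004
Real growth factor = 1.36466604 / 1.18157004 = 1.15495992
Annualized real rate = 1.15495992^(1/4) − 1 = 3.6673% → 3.67%.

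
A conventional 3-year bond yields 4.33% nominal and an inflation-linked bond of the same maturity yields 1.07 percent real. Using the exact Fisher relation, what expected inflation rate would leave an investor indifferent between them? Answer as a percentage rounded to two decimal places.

3.23%

(1 + π) = (1 + i)/(1 + r) = 1.04330 / 1.01070 = 1.032255
Break-even inflation = 1.032255 − 1 → 3.23%.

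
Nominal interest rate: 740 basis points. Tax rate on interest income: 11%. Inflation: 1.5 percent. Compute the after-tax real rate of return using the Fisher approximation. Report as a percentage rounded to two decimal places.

After-tax nominal return = 7.4% × (1 − 0.11) = 6.5860%.
r ≈ 6.5860% − 1.5% → 5.09%.

5.09%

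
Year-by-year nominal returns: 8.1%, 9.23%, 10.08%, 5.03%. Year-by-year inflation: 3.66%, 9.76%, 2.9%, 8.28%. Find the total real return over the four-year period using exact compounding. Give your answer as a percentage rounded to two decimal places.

Compound the nominal returns: 1.0810 × 1.0923 × 1.1008 × 1.0503 = 1.365178.
Compound inflation: 1.0366 × 1.0976 × 1.0290 × 1.0828 = 1.267707.
Deflate: 1.365178 / 1.267707 = 1.076888.
Total real return = 1.076888 − 1 → 7.69%.

7.69%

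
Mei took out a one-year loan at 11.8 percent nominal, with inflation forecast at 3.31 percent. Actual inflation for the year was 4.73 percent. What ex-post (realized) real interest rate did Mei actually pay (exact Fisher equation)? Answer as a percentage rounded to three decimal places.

Ex-post: (1 + 0.1180)/(1 + 0.0473) − 1 = 6.7507%
So the realized real rate is 6.751%.

6.751%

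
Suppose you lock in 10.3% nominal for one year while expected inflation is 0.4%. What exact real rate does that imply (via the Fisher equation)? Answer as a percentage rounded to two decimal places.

By the Fisher equation, 1 + r = (1 + i)/(1 + π).
1 + r = 1.10300 / 1.00400 = 1.098606
r = 1.098606 − 1 = 9.8606%, i.e. 9.86%.

9.86%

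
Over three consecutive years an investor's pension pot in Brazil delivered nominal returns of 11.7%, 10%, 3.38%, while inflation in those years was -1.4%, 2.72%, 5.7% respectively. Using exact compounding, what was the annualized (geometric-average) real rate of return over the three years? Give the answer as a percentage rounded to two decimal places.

5.87%

Nominal growth factor = 1.1170 × 1.1000 × 1.0338 = 1.27023006
Price-level growth factor = 0.9860 × 1.0272 × 1.0570 = 1.07054989
Real growth factor = 1.27023006 / 1.07054989 = 1.18652112
Annualized real rate = 1.18652112^(1/3) − 1 = 5.8665% → 5.87%.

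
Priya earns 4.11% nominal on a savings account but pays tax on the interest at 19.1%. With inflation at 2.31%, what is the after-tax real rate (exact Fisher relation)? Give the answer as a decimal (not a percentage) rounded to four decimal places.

After-tax nominal return = 4.11% × (1 − 0.191) = 3.32499%.
1 + r = 1.0332499 / 1.02310 = 1.009921
After-tax real rate = 1.009921 − 1 → 0.0099.

0.0099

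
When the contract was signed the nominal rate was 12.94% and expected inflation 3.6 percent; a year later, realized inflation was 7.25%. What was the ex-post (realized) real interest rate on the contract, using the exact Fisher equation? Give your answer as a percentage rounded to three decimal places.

Ex-post: (1 + 0.1294)/(1 + 0.0725) − 1 = 5.3054%
So the realized real rate is 5.305%.

5.305%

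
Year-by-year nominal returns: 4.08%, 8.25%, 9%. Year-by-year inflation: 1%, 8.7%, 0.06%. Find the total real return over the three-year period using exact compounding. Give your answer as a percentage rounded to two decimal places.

Nominal growth factor = 1.0408 × 1.0825 × 1.0900 = 1.228066
Price-level growth factor = 1.0100 × 1.0870 × 1.0006 = 1.098529
Real growth factor = 1.228066 / 1.098529 = 1.117919
Total real return = 1.117919 − 1 → 11.79%.

11.79%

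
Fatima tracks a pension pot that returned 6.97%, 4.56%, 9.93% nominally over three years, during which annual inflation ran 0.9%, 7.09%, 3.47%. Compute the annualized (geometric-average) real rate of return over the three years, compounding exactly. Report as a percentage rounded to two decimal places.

Compound the nominal returns: 1.0697 × 1.0456 × 1.0993 = 1.22954322.
Compound inflation: 1.0090 × 1.0709 × 1.0347 = 1.11803277.
Deflate: 1.22954322 / 1.11803277 = 1.09973808.
Annualized real rate = 1.09973808^(1/3) − 1 = 3.2198% → 3.22%.

3.22%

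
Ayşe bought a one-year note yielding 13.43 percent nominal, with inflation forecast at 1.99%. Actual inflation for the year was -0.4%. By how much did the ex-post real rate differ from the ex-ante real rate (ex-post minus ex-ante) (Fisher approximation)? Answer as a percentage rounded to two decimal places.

2.39%

Ex-ante: 13.43% − 1.99% = 11.440%
Ex-post: 13.43% − (-0.4%) = 13.830%
Difference (ex-post − ex-ante) = 2.3900% → 2.39%.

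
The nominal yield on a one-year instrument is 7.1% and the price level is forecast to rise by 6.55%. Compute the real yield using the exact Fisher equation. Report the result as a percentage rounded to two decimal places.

By the Fisher relation, 1 + r = (1 + i)/(1 + π).
1 + r = 1.07100 / 1.06550 = 1.005162
r = 1.005162 − 1 = 0.5162%, i.e. 0.52%.

0.52%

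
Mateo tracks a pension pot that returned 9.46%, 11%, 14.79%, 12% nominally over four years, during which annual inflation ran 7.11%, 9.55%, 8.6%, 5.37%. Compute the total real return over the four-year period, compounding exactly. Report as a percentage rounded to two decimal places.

Compound the nominal returns: 1.0946 × 1.1100 × 1.1479 × 1.1200 = 1.562070.
Compound inflation: 1.0711 × 1.0955 × 1.0860 × 1.0537 = 1.342732.
Deflate: 1.562070 / 1.342732 = 1.163352.
Total real return = 1.163352 − 1 → 16.34%.

16.34%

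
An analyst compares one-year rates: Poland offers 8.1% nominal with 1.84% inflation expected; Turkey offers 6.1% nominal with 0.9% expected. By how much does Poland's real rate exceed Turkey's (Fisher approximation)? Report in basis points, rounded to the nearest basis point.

106 basis points

Poland: 8.1% − 1.84% = 6.260%
Turkey: 6.1% − 0.9% = 5.200%
Differential = 1.060% → 106 basis points.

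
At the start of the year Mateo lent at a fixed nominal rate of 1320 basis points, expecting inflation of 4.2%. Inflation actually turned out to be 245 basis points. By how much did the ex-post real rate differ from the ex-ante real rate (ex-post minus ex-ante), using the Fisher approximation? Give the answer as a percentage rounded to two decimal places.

1.75%

Ex-ante: 13.2% − 4.2% = 9.000%
Ex-post: 13.2% − 2.45% = 10.750%
Difference (ex-post − ex-ante) = 1.7500% → 1.75%.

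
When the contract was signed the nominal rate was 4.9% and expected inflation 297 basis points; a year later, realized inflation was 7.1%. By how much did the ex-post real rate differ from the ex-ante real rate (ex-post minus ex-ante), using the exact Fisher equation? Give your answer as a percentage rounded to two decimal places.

-3.93%

Ex-ante: (1 + 0.0490)/(1 + 0.0297) − 1 = 1.8743%
Ex-post: (1 + 0.0490)/(1 + 0.0710) − 1 = -2.0542%
Difference (ex-post − ex-ante) = -3.9285% → -3.93%.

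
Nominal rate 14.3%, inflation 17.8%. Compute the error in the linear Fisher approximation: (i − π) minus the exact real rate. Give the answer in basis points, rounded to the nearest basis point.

-53 basis points

Approximate: r ≈ 14.300% − 17.800% = -3.5000%
Exact: (1 + 0.1430)/(1 + 0.1780) − 1 = -2.9711%
Error = -3.5000% − (-2.9711%) = -0.5289% → -53 basis points.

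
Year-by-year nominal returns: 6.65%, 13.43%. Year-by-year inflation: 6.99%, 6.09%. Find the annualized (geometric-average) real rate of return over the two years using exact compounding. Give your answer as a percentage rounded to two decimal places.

Compound the nominal returns: 1.0665 × 1.1343 = 1.20973095.
Compound inflation: 1.0699 × 1.0609 = 1.13505691.
Deflate: 1.20973095 / 1.13505691 = 1.06578881.
Annualized real rate = 1.06578881^(1/2) − 1 = 3.2370% → 3.24%.

3.24%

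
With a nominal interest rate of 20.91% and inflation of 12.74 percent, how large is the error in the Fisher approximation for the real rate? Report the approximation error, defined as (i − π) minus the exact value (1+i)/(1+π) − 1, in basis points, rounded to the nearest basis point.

Approximate: r ≈ 20.910% − 12.740% = 8.1700%
Exact: (1 + 0.2091)/(1 + 0.1274) − 1 = 7.2468%
Error = 8.1700% − 7.2468% = 0.9232% → 92 basis points.

92 basis points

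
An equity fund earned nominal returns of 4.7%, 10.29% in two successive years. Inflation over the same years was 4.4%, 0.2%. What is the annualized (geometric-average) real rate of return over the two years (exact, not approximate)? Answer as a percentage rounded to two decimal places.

5.06%

Compound the nominal returns: 1.0470 × 1.1029 = 1.15473630.
Compound inflation: 1.0440 × 1.0020 = 1.04608800.
Deflate: 1.15473630 / 1.04608800 = 1.10386153.
Annualized real rate = 1.10386153^(1/2) − 1 = 5.0648% → 5.06%.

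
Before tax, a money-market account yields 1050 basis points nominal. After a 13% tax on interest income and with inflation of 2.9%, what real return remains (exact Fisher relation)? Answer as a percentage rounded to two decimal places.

After-tax nominal return = 10.5% × (1 − 0.13) = 9.1350%.
1 + r = 1.09135 / 1.02900 = 1.060593
After-tax real rate = 1.060593 − 1 → 6.06%.

6.06%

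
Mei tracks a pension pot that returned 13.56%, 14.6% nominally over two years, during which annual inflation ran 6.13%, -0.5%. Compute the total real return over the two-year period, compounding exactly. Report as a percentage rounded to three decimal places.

23.239%

Nominal growth factor = 1.1356 × 1.1460 = 1.301398
Price-level growth factor = 1.0613 × 0.9950 = 1.055994
Real growth factor = 1.301398 / 1.055994 = 1.232392
Total real return = 1.232392 − 1 → 23.239%.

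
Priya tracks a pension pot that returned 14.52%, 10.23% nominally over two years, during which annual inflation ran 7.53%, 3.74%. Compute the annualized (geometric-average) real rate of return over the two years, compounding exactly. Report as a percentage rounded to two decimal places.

6.38%

Nominal growth factor = 1.1452 × 1.1023 = 1.26235396
Price-level growth factor = 1.0753 × 1.0374 = 1.11551622
Real growth factor = 1.26235396 / 1.11551622 = 1.13163210
Annualized real rate = 1.13163210^(1/2) − 1 = 6.3782% → 6.38%.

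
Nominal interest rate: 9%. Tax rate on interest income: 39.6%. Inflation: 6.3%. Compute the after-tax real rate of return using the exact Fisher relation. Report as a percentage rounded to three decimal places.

After-tax nominal return = 9% × (1 − 0.396) = 5.4360%.
1 + r = 1.05436 / 1.06300 = 0.991872
After-tax real rate = 0.991872 − 1 → -0.813%.

-0.813%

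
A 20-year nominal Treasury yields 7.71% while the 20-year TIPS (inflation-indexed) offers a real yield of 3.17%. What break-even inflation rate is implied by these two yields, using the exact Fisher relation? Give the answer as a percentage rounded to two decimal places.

4.40%

(1 + π) = (1 + i)/(1 + r) = 1.07710 / 1.03170 = 1.044005
Break-even inflation = 1.044005 − 1 → 4.40%.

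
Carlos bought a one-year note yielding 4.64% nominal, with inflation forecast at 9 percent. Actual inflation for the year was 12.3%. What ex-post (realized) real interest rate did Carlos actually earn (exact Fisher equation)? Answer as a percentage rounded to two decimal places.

Ex-post: (1 + 0.0464)/(1 + 0.1230) − 1 = -6.8210%
So the realized real rate is -6.82%.

-6.82%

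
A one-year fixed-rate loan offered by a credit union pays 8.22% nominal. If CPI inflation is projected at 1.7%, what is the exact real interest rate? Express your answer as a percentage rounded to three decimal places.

By the Fisher relation, 1 + r = (1 + i)/(1 + π).
1 + r = 1.08220 / 1.01700 = 1.064110
r = 1.064110 − 1 = 6.4110%, i.e. 6.411%.

6.411%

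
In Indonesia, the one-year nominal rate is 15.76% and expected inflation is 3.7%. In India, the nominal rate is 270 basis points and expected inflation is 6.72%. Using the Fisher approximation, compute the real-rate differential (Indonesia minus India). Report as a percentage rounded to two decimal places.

16.08%

Indonesia: 15.76% − 3.7% = 12.060%
India: 2.7% − 6.72% = -4.020%
Differential = 16.080% → 16.08%.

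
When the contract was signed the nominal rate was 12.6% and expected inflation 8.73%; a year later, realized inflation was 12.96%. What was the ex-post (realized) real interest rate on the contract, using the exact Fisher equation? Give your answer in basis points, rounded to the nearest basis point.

-32 basis points

Ex-post: (1 + 0.1260)/(1 + 0.1296) − 1 = -0.3187%
So the realized real rate is -32 basis points.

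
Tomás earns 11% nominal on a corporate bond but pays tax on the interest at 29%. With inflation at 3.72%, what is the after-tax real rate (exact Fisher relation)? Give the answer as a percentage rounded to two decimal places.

After-tax nominal return = 11% × (1 − 0.29) = 7.8100%.
1 + r = 1.07810 / 1.03720 = 1.039433
After-tax real rate = 1.039433 − 1 → 3.94%.

3.94%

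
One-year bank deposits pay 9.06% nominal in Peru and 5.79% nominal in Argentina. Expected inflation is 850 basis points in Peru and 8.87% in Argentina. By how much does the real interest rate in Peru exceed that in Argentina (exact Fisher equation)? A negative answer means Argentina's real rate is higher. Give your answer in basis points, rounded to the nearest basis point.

335 basis points

Peru: (1 + 0.0906)/(1 + 0.0850) − 1 = 0.5161%
Argentina: (1 + 0.0579)/(1 + 0.0887) − 1 = -2.8291%
Differential = 0.5161% − (-2.8291%) = 3.3452% → 335 basis points.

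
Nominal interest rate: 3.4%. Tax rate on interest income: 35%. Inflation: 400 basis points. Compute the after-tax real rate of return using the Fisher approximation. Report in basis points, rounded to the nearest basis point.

-179 basis points

After-tax nominal return = 3.4% × (1 − 0.35) = 2.2100%.
r ≈ 2.2100% − 4% → -179 basis points.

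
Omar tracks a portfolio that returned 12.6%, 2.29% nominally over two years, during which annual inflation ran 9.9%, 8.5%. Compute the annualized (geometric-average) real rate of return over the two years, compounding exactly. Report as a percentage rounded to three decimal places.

Compound the nominal returns: 1.1260 × 1.0229 = 1.15178540.
Compound inflation: 1.0990 × 1.0850 = 1.19241500.
Deflate: 1.15178540 / 1.19241500 = 0.96592663.
Annualized real rate = 0.96592663^(1/2) − 1 = -1.7184% → -1.718%.

-1.718%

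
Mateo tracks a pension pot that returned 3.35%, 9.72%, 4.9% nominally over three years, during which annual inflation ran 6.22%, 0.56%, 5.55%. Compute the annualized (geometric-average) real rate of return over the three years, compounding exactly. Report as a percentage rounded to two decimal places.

Nominal growth factor = 1.0335 × 1.0972 × 1.0490 = 1.18952005
Price-level growth factor = 1.0622 × 1.0056 × 1.0555 = 1.12743055
Real growth factor = 1.18952005 / 1.12743055 = 1.05507169
Annualized real rate = 1.05507169^(1/3) − 1 = 1.8030% → 1.80%.

1.80%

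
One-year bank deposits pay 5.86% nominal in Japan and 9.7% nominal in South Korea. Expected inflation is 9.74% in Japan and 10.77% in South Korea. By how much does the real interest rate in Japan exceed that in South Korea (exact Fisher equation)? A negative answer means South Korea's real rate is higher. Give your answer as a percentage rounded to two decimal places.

Japan: (1 + 0.0586)/(1 + 0.0974) − 1 = -3.5356%
South Korea: (1 + 0.0970)/(1 + 0.1077) − 1 = -0.9660%
Differential = -3.5356% − (-0.9660%) = -2.5697% → -2.57%.

-2.57%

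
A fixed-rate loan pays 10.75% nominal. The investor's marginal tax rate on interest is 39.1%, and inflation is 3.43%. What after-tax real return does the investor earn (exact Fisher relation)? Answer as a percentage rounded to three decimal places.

3.013%

After-tax nominal return = 10.75% × (1 − 0.391) = 6.54675%.
1 + r = 1.0654675 / 1.03430 = 1.030134
After-tax real rate = 1.030134 − 1 → 3.013%.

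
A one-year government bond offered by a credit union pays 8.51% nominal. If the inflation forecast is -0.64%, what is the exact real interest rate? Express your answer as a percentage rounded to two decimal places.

9.21%

By the Fisher relation, 1 + r = (1 + i)/(1 + π).
1 + r = 1.08510 / 0.99360 = 1.092089
r = 1.092089 − 1 = 9.2089%, i.e. 9.21%.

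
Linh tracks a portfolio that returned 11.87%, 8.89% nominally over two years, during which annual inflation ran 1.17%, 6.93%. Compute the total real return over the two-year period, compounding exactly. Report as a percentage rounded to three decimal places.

Compound the nominal returns: 1.1187 × 1.0889 = 1.218152.
Compound inflation: 1.0117 × 1.0693 = 1.081811.
Deflate: 1.218152 / 1.081811 = 1.126031.
Total real return = 1.126031 − 1 → 12.603%.

12.603%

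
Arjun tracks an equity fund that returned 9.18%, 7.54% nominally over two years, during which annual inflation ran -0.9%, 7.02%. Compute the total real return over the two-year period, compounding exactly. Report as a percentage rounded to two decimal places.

10.71%

Compound the nominal returns: 1.0918 × 1.0754 = 1.174122.
Compound inflation: 0.9910 × 1.0702 = 1.060568.
Deflate: 1.174122 / 1.060568 = 1.107069.
Total real return = 1.107069 − 1 → 10.71%.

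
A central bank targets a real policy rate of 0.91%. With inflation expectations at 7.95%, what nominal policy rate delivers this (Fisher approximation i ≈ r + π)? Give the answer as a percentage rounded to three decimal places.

8.860%

i ≈ r + π = 0.91% + 7.95% = 8.860%.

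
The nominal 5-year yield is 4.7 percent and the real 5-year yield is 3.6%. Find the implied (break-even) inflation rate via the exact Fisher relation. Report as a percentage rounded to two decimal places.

1.06%

(1 + π) = (1 + i)/(1 + r) = 1.04700 / 1.03600 = 1.010618
Break-even inflation = 1.010618 − 1 → 1.06%.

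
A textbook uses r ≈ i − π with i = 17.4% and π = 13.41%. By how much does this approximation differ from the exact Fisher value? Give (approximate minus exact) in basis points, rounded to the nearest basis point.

Approximate: r ≈ 17.400% − 13.410% = 3.9900%
Exact: (1 + 0.1740)/(1 + 0.1341) − 1 = 3.5182%
Error = 3.9900% − 3.5182% = 0.4718% → 47 basis points.

47 basis points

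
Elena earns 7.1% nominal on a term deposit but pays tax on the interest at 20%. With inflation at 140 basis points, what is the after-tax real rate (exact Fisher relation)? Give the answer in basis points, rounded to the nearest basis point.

After-tax nominal return = 7.1% × (1 − 0.2) = 5.6800%.
1 + r = 1.05680 / 1.01400 = 1.042209
After-tax real rate = 1.042209 − 1 → 422 basis points.

422 basis points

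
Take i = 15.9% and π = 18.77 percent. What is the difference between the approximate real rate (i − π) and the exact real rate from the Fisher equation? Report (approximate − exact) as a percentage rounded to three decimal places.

-0.454%

Approximate: r ≈ 15.900% − 18.770% = -2.8700%
Exact: (1 + 0.1590)/(1 + 0.1877) − 1 = -2.4164%
Error = -2.8700% − (-2.4164%) = -0.4536% → -0.454%.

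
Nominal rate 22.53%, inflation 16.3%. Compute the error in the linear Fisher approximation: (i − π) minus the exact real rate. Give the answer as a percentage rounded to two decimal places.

Approximate: r ≈ 22.530% − 16.300% = 6.2300%
Exact: (1 + 0.2253)/(1 + 0.1630) − 1 = 5.3568%
Error = 6.2300% − 5.3568% = 0.8732% → 0.87%.

0.87%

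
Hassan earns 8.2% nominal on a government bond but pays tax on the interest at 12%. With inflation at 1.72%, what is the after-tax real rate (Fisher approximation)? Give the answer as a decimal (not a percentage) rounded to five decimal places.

After-tax nominal return = 8.2% × (1 − 0.12) = 7.2160%.
r ≈ 7.2160% − 1.72% → 0.05496.

0.05496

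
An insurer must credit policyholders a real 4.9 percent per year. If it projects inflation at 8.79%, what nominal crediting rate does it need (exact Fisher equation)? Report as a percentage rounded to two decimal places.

14.12%

(1 + i) = (1 + r)(1 + π) = 1.04900 × 1.08790 = 1.1412071
i = 1.1412071 − 1, so the required nominal rate is 14.12%.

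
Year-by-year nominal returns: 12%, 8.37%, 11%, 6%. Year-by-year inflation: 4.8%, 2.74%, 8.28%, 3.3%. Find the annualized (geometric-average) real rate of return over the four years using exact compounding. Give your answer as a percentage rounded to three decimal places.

Nominal growth factor = 1.1200 × 1.0837 × 1.1100 × 1.0600 = 1.42809119
Price-level growth factor = 1.0480 × 1.0274 × 1.0828 × 1.0330 = 1.20434084
Real growth factor = 1.42809119 / 1.20434084 = 1.18578657
Annualized real rate = 1.18578657^(1/4) − 1 = 4.3522% → 4.352%.

4.352%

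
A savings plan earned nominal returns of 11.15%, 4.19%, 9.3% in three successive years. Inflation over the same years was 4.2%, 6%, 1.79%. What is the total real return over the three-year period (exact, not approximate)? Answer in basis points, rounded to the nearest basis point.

1258 basis points

Compound the nominal returns: 1.1115 × 1.0419 × 1.0930 = 1.265773.
Compound inflation: 1.0420 × 1.0600 × 1.0179 = 1.124291.
Deflate: 1.265773 / 1.124291 = 1.125841.
Total real return = 1.125841 − 1 → 1258 basis points.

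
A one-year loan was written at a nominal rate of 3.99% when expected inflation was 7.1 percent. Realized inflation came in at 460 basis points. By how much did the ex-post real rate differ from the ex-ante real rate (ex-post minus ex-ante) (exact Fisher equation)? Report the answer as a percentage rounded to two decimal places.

2.32%

Ex-ante: (1 + 0.0399)/(1 + 0.0710) − 1 = -2.9038%
Ex-post: (1 + 0.0399)/(1 + 0.0460) − 1 = -0.5832%
Difference (ex-post − ex-ante) = 2.3207% → 2.32%.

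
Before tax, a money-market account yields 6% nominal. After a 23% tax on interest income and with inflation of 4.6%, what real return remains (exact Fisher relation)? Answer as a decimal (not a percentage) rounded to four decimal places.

0.0002

After-tax nominal return = 6% × (1 − 0.23) = 4.6200%.
1 + r = 1.04620 / 1.04600 = 1.000191
After-tax real rate = 1.000191 − 1 → 0.0002.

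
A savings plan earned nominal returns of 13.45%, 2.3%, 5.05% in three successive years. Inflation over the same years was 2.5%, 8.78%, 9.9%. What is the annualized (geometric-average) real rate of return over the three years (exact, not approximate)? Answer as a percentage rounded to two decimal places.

-0.17%

Compound the nominal returns: 1.1345 × 1.0230 × 1.0505 = 1.21920347.
Compound inflation: 1.0250 × 1.0878 × 1.0990 = 1.22537951.
Deflate: 1.21920347 / 1.22537951 = 0.99495990.
Annualized real rate = 0.99495990^(1/3) − 1 = -0.1683% → -0.17%.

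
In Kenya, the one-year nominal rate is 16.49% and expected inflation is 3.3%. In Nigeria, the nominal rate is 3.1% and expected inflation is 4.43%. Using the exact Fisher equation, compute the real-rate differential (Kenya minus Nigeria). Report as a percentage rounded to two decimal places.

14.04%

Kenya: (1 + 0.1649)/(1 + 0.0330) − 1 = 12.7686%
Nigeria: (1 + 0.0310)/(1 + 0.0443) − 1 = -1.2736%
Differential = 12.7686% − (-1.2736%) = 14.0422% → 14.04%.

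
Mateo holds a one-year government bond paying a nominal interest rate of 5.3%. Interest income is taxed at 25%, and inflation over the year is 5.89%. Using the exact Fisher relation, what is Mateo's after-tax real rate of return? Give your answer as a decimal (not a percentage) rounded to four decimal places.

After-tax nominal return = 5.3% × (1 − 0.25) = 3.9750%.
1 + r = 1.03975 / 1.05890 = 0.981915
After-tax real rate = 0.981915 − 1 → -0.0181.

-0.0181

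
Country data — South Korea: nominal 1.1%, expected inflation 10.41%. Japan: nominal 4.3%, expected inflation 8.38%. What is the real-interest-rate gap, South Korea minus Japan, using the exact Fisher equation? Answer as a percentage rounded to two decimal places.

-4.67%

South Korea: (1 + 0.0110)/(1 + 0.1041) − 1 = -8.4322%
Japan: (1 + 0.0430)/(1 + 0.0838) − 1 = -3.7645%
Differential = -8.4322% − (-3.7645%) = -4.6677% → -4.67%.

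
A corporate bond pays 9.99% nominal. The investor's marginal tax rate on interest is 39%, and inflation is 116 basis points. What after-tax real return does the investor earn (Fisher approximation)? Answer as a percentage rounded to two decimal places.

4.93%

After-tax nominal return = 9.99% × (1 − 0.39) = 6.0939%.
r ≈ 6.0939% − 1.16% → 4.93%.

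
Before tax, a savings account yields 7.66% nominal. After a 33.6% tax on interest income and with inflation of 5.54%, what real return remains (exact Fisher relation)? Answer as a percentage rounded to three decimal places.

-0.430%

After-tax nominal return = 7.66% × (1 − 0.336) = 5.08624%.
1 + r = 1.0508624 / 1.05540 = 0.995701
After-tax real rate = 0.995701 − 1 → -0.430%.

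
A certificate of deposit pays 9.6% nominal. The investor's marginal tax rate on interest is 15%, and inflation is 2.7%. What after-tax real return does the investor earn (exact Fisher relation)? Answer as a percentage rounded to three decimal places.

5.316%

After-tax nominal return = 9.6% × (1 − 0.15) = 8.1600%.
1 + r = 1.08160 / 1.02700 = 1.0531646
After-tax real rate = 1.0531646 − 1 → 5.316%.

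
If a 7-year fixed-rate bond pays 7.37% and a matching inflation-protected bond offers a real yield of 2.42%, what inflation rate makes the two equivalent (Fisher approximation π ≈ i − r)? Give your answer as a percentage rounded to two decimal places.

4.95%

π ≈ i − r = 7.37% − 2.42% → 4.95%.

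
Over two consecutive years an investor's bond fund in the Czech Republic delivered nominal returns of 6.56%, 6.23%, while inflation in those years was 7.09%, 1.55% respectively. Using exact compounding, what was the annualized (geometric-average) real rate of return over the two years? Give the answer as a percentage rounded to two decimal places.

Compound the nominal returns: 1.0656 × 1.0623 = 1.13198688.
Compound inflation: 1.0709 × 1.0155 = 1.08749895.
Deflate: 1.13198688 / 1.08749895 = 1.04090848.
Annualized real rate = 1.04090848^(1/2) − 1 = 2.0249% → 2.02%.

2.02%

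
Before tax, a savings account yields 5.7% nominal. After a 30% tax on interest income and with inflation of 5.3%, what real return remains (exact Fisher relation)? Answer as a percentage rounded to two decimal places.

-1.24%

After-tax nominal return = 5.7% × (1 − 0.3) = 3.9900%.
1 + r = 1.03990 / 1.05300 = 0.987559
After-tax real rate = 0.987559 − 1 → -1.24%.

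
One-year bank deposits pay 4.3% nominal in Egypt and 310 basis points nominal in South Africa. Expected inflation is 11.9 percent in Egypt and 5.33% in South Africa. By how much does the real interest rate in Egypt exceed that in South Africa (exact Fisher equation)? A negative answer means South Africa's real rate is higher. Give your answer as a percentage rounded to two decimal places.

-4.67%

Egypt: (1 + 0.0430)/(1 + 0.1190) − 1 = -6.7918%
South Africa: (1 + 0.0310)/(1 + 0.0533) − 1 = -2.1172%
Differential = -6.7918% − (-2.1172%) = -4.6746% → -4.67%.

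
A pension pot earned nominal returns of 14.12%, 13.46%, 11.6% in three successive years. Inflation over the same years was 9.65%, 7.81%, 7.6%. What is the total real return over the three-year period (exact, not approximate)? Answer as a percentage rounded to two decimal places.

13.60%

Compound the nominal returns: 1.1412 × 1.1346 × 1.1160 = 1.445003.
Compound inflation: 1.0965 × 1.0781 × 1.0760 = 1.271979.
Deflate: 1.445003 / 1.271979 = 1.136027.
Total real return = 1.136027 − 1 → 13.60%.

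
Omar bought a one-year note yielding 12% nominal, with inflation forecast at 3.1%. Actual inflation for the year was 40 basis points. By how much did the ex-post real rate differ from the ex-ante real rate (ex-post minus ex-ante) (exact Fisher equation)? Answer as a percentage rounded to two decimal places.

2.92%

Ex-ante: (1 + 0.1200)/(1 + 0.0310) − 1 = 8.6324%
Ex-post: (1 + 0.1200)/(1 + 0.0040) − 1 = 11.5538%
Difference (ex-post − ex-ante) = 2.9214% → 2.92%.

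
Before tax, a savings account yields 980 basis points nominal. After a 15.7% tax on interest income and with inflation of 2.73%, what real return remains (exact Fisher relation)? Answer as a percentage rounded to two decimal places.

After-tax nominal return = 9.8% × (1 − 0.157) = 8.2614%.
1 + r = 1.082614 / 1.02730 = 1.053844
After-tax real rate = 1.053844 − 1 → 5.38%.

5.38%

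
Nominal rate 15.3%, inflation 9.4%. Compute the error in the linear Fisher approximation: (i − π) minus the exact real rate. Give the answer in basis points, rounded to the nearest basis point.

Approximate: r ≈ 15.300% − 9.400% = 5.9000%
Exact: (1 + 0.1530)/(1 + 0.0940) − 1 = 5.3931%
Error = 5.9000% − 5.3931% = 0.5069% → 51 basis points.

51 basis points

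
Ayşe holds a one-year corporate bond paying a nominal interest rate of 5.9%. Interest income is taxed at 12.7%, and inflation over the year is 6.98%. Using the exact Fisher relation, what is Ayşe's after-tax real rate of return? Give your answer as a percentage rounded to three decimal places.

After-tax nominal return = 5.9% × (1 − 0.127) = 5.1507%.
1 + r = 1.051507 / 1.06980 = 0.982901
After-tax real rate = 0.982901 − 1 → -1.710%.

-1.710%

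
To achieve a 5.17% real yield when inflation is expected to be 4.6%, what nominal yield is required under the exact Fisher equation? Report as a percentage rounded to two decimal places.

10.01%

(1 + i) = (1 + r)(1 + π) = 1.05170 × 1.04600 = 1.1000782
i = 1.1000782 − 1, so the required nominal rate is 10.01%.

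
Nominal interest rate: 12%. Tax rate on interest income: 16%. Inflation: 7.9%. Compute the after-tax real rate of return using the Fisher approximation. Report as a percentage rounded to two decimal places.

After-tax nominal return = 12% × (1 − 0.16) = 10.0800%.
r ≈ 10.0800% − 7.9% → 2.18%.

2.18%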